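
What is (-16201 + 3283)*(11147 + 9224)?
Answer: -263152578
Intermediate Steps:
(-16201 + 3283)*(11147 + 9224) = -12918*20371 = -263152578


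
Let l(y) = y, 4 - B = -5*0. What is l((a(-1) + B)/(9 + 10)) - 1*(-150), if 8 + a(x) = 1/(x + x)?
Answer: 5691/38 ≈ 149.76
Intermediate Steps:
a(x) = -8 + 1/(2*x) (a(x) = -8 + 1/(x + x) = -8 + 1/(2*x))
B = 4 (B = 4 - (-5)*0 = 4 - 1*0 = 4 + 0 = 4)
l((a(-1) + B)/(9 + 10)) - 1*(-150) = ((-8 + (1/2)/(-1)) + 4)/(9 + 10) - 1*(-150) = ((-8 + (1/2)*(-1)) + 4)/19 + 150 = ((-8 - 1/2) + 4)*(1/19) + 150 = (-17/2 + 4)*(1/19) + 150 = -9/2*1/19 + 150 = -9/38 + 150 = 5691/38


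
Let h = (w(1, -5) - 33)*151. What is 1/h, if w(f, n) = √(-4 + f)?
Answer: -11/54964 - I*√3/164892 ≈ -0.00020013 - 1.0504e-5*I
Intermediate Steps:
h = -4983 + 151*I*√3 (h = (√(-4 + 1) - 33)*151 = (√(-3) - 33)*151 = (I*√3 - 33)*151 = (-33 + I*√3)*151 = -4983 + 151*I*√3 ≈ -4983.0 + 261.54*I)
1/h = 1/(-4983 + 151*I*√3)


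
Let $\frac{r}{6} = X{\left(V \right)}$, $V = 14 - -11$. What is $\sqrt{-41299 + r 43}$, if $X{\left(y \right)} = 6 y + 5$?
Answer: $i \sqrt{1309} \approx 36.18 i$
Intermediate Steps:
$V = 25$ ($V = 14 + 11 = 25$)
$X{\left(y \right)} = 5 + 6 y$
$r = 930$ ($r = 6 \left(5 + 6 \cdot 25\right) = 6 \left(5 + 150\right) = 6 \cdot 155 = 930$)
$\sqrt{-41299 + r 43} = \sqrt{-41299 + 930 \cdot 43} = \sqrt{-41299 + 39990} = \sqrt{-1309} = i \sqrt{1309}$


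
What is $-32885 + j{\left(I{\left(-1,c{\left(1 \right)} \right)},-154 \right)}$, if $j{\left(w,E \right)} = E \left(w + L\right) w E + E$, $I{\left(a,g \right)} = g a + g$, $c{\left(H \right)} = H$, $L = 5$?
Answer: $-33039$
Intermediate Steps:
$I{\left(a,g \right)} = g + a g$ ($I{\left(a,g \right)} = a g + g = g + a g$)
$j{\left(w,E \right)} = E + w E^{2} \left(5 + w\right)$ ($j{\left(w,E \right)} = E \left(w + 5\right) w E + E = E \left(5 + w\right) w E + E = E w \left(5 + w\right) E + E = w E^{2} \left(5 + w\right) + E = E + w E^{2} \left(5 + w\right)$)
$-32885 + j{\left(I{\left(-1,c{\left(1 \right)} \right)},-154 \right)} = -32885 - 154 \left(1 - 154 \left(1 \left(1 - 1\right)\right)^{2} + 5 \left(-154\right) 1 \left(1 - 1\right)\right) = -32885 - 154 \left(1 - 154 \left(1 \cdot 0\right)^{2} + 5 \left(-154\right) 1 \cdot 0\right) = -32885 - 154 \left(1 - 154 \cdot 0^{2} + 5 \left(-154\right) 0\right) = -32885 - 154 \left(1 - 0 + 0\right) = -32885 - 154 \left(1 + 0 + 0\right) = -32885 - 154 = -33039$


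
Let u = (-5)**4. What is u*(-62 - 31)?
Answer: -58125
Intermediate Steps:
u = 625
u*(-62 - 31) = 625*(-62 - 31) = 625*(-93) = -58125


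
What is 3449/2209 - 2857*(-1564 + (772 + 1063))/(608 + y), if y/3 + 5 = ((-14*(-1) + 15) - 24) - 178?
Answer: -1710056397/163466 ≈ -10461.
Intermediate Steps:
y = -534 (y = -15 + 3*(((-14*(-1) + 15) - 24) - 178) = -15 + 3*(((14 + 15) - 24) - 178) = -15 + 3*((29 - 24) - 178) = -15 + 3*(5 - 178) = -15 + 3*(-173) = -15 - 519 = -534)
3449/2209 - 2857*(-1564 + (772 + 1063))/(608 + y) = 3449/2209 - 2857*(-1564 + (772 + 1063))/(608 - 534) = 3449*(1/2209) - 2857/(74/(-1564 + 1835)) = 3449/2209 - 2857/(74/271) = 3449/2209 - 2857/(74*(1/271)) = 3449/2209 - 2857/74/271 = 3449/2209 - 2857*271/74 = 3449/2209 - 774247/74 = -1710056397/163466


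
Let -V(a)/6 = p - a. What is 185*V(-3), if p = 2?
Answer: -5550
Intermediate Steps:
V(a) = -12 + 6*a (V(a) = -6*(2 - a) = -12 + 6*a)
185*V(-3) = 185*(-12 + 6*(-3)) = 185*(-12 - 18) = 185*(-30) = -5550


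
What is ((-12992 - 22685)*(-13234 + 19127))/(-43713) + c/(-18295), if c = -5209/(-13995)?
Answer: 5981189673334612/1243579115925 ≈ 4809.7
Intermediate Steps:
c = 5209/13995 (c = -5209*(-1/13995) = 5209/13995 ≈ 0.37220)
((-12992 - 22685)*(-13234 + 19127))/(-43713) + c/(-18295) = ((-12992 - 22685)*(-13234 + 19127))/(-43713) + (5209/13995)/(-18295) = -35677*5893*(-1/43713) + (5209/13995)*(-1/18295) = -210244561*(-1/43713) - 5209/256038525 = 210244561/43713 - 5209/256038525 = 5981189673334612/1243579115925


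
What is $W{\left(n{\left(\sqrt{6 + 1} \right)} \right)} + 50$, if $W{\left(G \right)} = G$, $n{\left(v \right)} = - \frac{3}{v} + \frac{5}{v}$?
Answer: $50 + \frac{2 \sqrt{7}}{7} \approx 50.756$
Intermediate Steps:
$n{\left(v \right)} = \frac{2}{v}$
$W{\left(n{\left(\sqrt{6 + 1} \right)} \right)} + 50 = \frac{2}{\sqrt{6 + 1}} + 50 = \frac{2}{\sqrt{7}} + 50 = 2 \frac{\sqrt{7}}{7} + 50 = \frac{2 \sqrt{7}}{7} + 50 = 50 + \frac{2 \sqrt{7}}{7}$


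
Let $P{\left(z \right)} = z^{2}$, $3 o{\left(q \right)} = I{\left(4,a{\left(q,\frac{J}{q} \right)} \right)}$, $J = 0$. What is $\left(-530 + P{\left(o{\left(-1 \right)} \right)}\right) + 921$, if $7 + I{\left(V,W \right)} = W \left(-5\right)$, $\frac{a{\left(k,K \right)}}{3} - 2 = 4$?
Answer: $\frac{12928}{9} \approx 1436.4$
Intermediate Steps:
$a{\left(k,K \right)} = 18$ ($a{\left(k,K \right)} = 6 + 3 \cdot 4 = 6 + 12 = 18$)
$I{\left(V,W \right)} = -7 - 5 W$ ($I{\left(V,W \right)} = -7 + W \left(-5\right) = -7 - 5 W$)
$o{\left(q \right)} = - \frac{97}{3}$ ($o{\left(q \right)} = \frac{-7 - 90}{3} = \frac{1}{3} \left(-97\right) = - \frac{97}{3}$)
$\left(-530 + P{\left(o{\left(-1 \right)} \right)}\right) + 921 = \left(-530 + \left(- \frac{97}{3}\right)^{2}\right) + 921 = \left(-530 + \frac{9409}{9}\right) + 921 = \frac{4639}{9} + 921 = \frac{12928}{9}$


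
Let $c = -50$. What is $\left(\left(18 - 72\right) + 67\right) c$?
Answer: $-650$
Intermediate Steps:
$\left(\left(18 - 72\right) + 67\right) c = \left(\left(18 - 72\right) + 67\right) \left(-50\right) = \left(-54 + 67\right) \left(-50\right) = 13 \left(-50\right) = -650$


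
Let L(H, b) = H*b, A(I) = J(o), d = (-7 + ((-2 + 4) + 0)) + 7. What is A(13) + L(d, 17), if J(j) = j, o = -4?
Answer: 30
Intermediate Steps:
d = 2 (d = (-7 + (2 + 0)) + 7 = (-7 + 2) + 7 = -5 + 7 = 2)
A(I) = -4
A(13) + L(d, 17) = -4 + 2*17 = -4 + 34 = 30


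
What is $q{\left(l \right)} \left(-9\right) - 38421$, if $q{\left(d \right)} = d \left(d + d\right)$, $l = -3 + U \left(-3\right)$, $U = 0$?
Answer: $-38583$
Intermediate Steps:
$l = -3$ ($l = -3 + 0 \left(-3\right) = -3 + 0 = -3$)
$q{\left(d \right)} = 2 d^{2}$ ($q{\left(d \right)} = d 2 d = 2 d^{2}$)
$q{\left(l \right)} \left(-9\right) - 38421 = 2 \left(-3\right)^{2} \left(-9\right) - 38421 = 2 \cdot 9 \left(-9\right) - 38421 = 18 \left(-9\right) - 38421 = -162 - 38421 = -38583$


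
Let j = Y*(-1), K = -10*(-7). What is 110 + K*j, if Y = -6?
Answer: 530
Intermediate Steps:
K = 70
j = 6 (j = -6*(-1) = 6)
110 + K*j = 110 + 70*6 = 110 + 420 = 530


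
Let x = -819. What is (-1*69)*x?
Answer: 56511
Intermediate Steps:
(-1*69)*x = -1*69*(-819) = -69*(-819) = 56511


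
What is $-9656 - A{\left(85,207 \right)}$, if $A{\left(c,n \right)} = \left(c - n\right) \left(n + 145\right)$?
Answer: $33288$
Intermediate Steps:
$A{\left(c,n \right)} = \left(145 + n\right) \left(c - n\right)$ ($A{\left(c,n \right)} = \left(c - n\right) \left(145 + n\right) = \left(145 + n\right) \left(c - n\right)$)
$-9656 - A{\left(85,207 \right)} = -9656 - \left(- 207^{2} - 30015 + 145 \cdot 85 + 85 \cdot 207\right) = -9656 - \left(\left(-1\right) 42849 - 30015 + 12325 + 17595\right) = -9656 - \left(-42849 - 30015 + 12325 + 17595\right) = -9656 - -42944 = -9656 + 42944 = 33288$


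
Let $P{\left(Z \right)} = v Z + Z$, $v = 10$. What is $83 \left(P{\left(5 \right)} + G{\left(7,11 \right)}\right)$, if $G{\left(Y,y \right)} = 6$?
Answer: $5063$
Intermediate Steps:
$P{\left(Z \right)} = 11 Z$ ($P{\left(Z \right)} = 10 Z + Z = 11 Z$)
$83 \left(P{\left(5 \right)} + G{\left(7,11 \right)}\right) = 83 \left(11 \cdot 5 + 6\right) = 83 \left(55 + 6\right) = 83 \cdot 61 = 5063$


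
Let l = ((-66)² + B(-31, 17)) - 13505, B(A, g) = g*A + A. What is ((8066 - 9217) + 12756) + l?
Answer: 1898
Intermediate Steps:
B(A, g) = A + A*g (B(A, g) = A*g + A = A + A*g)
l = -9707 (l = ((-66)² - 31*(1 + 17)) - 13505 = (4356 - 31*18) - 13505 = (4356 - 558) - 13505 = 3798 - 13505 = -9707)
((8066 - 9217) + 12756) + l = ((8066 - 9217) + 12756) - 9707 = (-1151 + 12756) - 9707 = 11605 - 9707 = 1898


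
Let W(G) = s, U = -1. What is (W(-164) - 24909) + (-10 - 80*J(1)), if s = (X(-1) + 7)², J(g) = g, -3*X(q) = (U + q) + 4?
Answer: -224630/9 ≈ -24959.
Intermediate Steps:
X(q) = -1 - q/3 (X(q) = -((-1 + q) + 4)/3 = -(3 + q)/3 = -1 - q/3)
s = 361/9 (s = ((-1 - ⅓*(-1)) + 7)² = ((-1 + ⅓) + 7)² = (-⅔ + 7)² = (19/3)² = 361/9 ≈ 40.111)
W(G) = 361/9
(W(-164) - 24909) + (-10 - 80*J(1)) = (361/9 - 24909) + (-10 - 80*1) = -223820/9 + (-10 - 80) = -223820/9 - 90 = -224630/9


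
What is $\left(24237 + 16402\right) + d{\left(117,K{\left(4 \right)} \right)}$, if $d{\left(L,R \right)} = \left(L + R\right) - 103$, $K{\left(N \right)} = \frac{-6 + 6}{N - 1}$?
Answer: $40653$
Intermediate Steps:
$K{\left(N \right)} = 0$ ($K{\left(N \right)} = \frac{0}{-1 + N} = 0$)
$d{\left(L,R \right)} = -103 + L + R$
$\left(24237 + 16402\right) + d{\left(117,K{\left(4 \right)} \right)} = \left(24237 + 16402\right) + \left(-103 + 117 + 0\right) = 40639 + 14 = 40653$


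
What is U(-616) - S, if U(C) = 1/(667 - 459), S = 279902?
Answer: -58219615/208 ≈ -2.7990e+5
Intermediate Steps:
U(C) = 1/208
U(-616) - S = 1/208 - 1*279902 = 1/208 - 279902 = -58219615/208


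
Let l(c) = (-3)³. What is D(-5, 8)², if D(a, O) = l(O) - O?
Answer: 1225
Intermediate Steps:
l(c) = -27
D(a, O) = -27 - O
D(-5, 8)² = (-27 - 1*8)² = (-27 - 8)² = (-35)² = 1225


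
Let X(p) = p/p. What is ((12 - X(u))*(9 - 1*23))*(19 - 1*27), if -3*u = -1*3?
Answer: 1232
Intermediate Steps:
u = 1 (u = -(-1)*3/3 = -⅓*(-3) = 1)
X(p) = 1
((12 - X(u))*(9 - 1*23))*(19 - 1*27) = ((12 - 1*1)*(9 - 1*23))*(19 - 1*27) = ((12 - 1)*(9 - 23))*(19 - 27) = (11*(-14))*(-8) = -154*(-8) = 1232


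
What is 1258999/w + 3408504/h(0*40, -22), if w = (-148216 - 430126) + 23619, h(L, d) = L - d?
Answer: 85943084837/554723 ≈ 1.5493e+5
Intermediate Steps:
w = -554723 (w = -578342 + 23619 = -554723)
1258999/w + 3408504/h(0*40, -22) = 1258999/(-554723) + 3408504/(0*40 - 1*(-22)) = 1258999*(-1/554723) + 3408504/(0 + 22) = -1258999/554723 + 3408504/22 = -1258999/554723 + 3408504*(1/22) = -1258999/554723 + 154932 = 85943084837/554723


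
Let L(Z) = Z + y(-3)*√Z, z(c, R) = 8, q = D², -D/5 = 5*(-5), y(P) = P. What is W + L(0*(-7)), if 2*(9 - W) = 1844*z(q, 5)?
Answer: -7367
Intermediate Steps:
D = 125 (D = -25*(-5) = -5*(-25) = 125)
q = 15625 (q = 125² = 15625)
W = -7367 (W = 9 - 922*8 = 9 - ½*14752 = 9 - 7376 = -7367)
L(Z) = Z - 3*√Z
W + L(0*(-7)) = -7367 + (0*(-7) - 3*√(0*(-7))) = -7367 + (0 - 3*√0) = -7367 + (0 - 3*0) = -7367 + (0 + 0) = -7367 + 0 = -7367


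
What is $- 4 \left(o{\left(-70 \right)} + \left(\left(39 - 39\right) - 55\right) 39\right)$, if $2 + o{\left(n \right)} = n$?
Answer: $8868$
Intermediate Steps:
$o{\left(n \right)} = -2 + n$
$- 4 \left(o{\left(-70 \right)} + \left(\left(39 - 39\right) - 55\right) 39\right) = - 4 \left(\left(-2 - 70\right) + \left(\left(39 - 39\right) - 55\right) 39\right) = - 4 \left(-72 + \left(0 - 55\right) 39\right) = - 4 \left(-72 - 2145\right) = \left(-4\right) \left(-2217\right) = 8868$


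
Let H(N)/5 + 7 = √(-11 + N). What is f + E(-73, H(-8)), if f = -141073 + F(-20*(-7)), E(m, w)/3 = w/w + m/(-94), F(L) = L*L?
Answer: -11417961/94 ≈ -1.2147e+5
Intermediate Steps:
H(N) = -35 + 5*√(-11 + N)
F(L) = L²
E(m, w) = 3 - 3*m/94 (E(m, w) = 3*(w/w + m/(-94)) = 3*(1 + m*(-1/94)) = 3*(1 - m/94) = 3 - 3*m/94)
f = -121473 (f = -141073 + (-20*(-7))² = -141073 + 140² = -141073 + 19600 = -121473)
f + E(-73, H(-8)) = -121473 + (3 - 3/94*(-73)) = -121473 + (3 + 219/94) = -121473 + 501/94 = -11417961/94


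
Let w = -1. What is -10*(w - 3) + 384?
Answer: 424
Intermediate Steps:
-10*(w - 3) + 384 = -10*(-1 - 3) + 384 = -10*(-4) + 384 = 40 + 384 = 424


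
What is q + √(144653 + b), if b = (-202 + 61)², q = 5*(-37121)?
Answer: -185605 + √164534 ≈ -1.8520e+5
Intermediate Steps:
q = -185605
b = 19881 (b = (-141)² = 19881)
q + √(144653 + b) = -185605 + √(144653 + 19881) = -185605 + √164534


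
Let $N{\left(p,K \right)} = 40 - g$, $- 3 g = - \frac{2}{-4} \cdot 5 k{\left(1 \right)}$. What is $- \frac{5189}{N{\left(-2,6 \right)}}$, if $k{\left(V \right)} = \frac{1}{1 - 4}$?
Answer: $- \frac{93402}{715} \approx -130.63$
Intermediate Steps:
$k{\left(V \right)} = - \frac{1}{3}$ ($k{\left(V \right)} = \frac{1}{-3} = - \frac{1}{3}$)
$g = \frac{5}{18}$ ($g = - \frac{- \frac{2}{-4} \cdot 5 \left(- \frac{1}{3}\right)}{3} = - \frac{\left(-2\right) \left(- \frac{1}{4}\right) 5 \left(- \frac{1}{3}\right)}{3} = - \frac{\frac{1}{2} \cdot 5 \left(- \frac{1}{3}\right)}{3} = - \frac{\frac{5}{2} \left(- \frac{1}{3}\right)}{3} = \left(- \frac{1}{3}\right) \left(- \frac{5}{6}\right) = \frac{5}{18} \approx 0.27778$)
$N{\left(p,K \right)} = \frac{715}{18}$ ($N{\left(p,K \right)} = 40 - \frac{5}{18} = \frac{715}{18}$)
$- \frac{5189}{N{\left(-2,6 \right)}} = - \frac{5189}{\frac{715}{18}} = \left(-5189\right) \frac{18}{715} = - \frac{93402}{715}$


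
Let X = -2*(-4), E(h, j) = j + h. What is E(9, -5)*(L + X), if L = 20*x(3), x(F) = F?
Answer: 272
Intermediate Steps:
E(h, j) = h + j
X = 8
L = 60 (L = 20*3 = 60)
E(9, -5)*(L + X) = (9 - 5)*(60 + 8) = 4*68 = 272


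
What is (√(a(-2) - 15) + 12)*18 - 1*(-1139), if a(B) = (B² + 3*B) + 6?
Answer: 1355 + 18*I*√11 ≈ 1355.0 + 59.699*I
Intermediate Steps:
a(B) = 6 + B² + 3*B
(√(a(-2) - 15) + 12)*18 - 1*(-1139) = (√((6 + (-2)² + 3*(-2)) - 15) + 12)*18 - 1*(-1139) = (√((6 + 4 - 6) - 15) + 12)*18 + 1139 = (√(4 - 15) + 12)*18 + 1139 = (√(-11) + 12)*18 + 1139 = (I*√11 + 12)*18 + 1139 = (12 + I*√11)*18 + 1139 = (216 + 18*I*√11) + 1139 = 1355 + 18*I*√11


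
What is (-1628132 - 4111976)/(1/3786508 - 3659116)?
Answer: 21734964862864/13855272006927 ≈ 1.5687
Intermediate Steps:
(-1628132 - 4111976)/(1/3786508 - 3659116) = -5740108/(1/3786508 - 3659116) = -5740108/(-13855272006927/3786508) = -5740108*(-3786508/13855272006927) = 21734964862864/13855272006927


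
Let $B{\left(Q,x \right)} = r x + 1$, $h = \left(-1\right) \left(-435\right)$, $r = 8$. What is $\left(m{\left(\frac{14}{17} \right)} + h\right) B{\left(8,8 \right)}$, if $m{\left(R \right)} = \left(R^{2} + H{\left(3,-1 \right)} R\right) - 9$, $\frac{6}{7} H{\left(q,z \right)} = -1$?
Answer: $\frac{23991305}{867} \approx 27672.0$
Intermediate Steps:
$H{\left(q,z \right)} = - \frac{7}{6}$ ($H{\left(q,z \right)} = \frac{7}{6} \left(-1\right) = - \frac{7}{6}$)
$m{\left(R \right)} = -9 + R^{2} - \frac{7 R}{6}$ ($m{\left(R \right)} = \left(R^{2} - \frac{7 R}{6}\right) - 9 = -9 + R^{2} - \frac{7 R}{6}$)
$h = 435$
$B{\left(Q,x \right)} = 1 + 8 x$ ($B{\left(Q,x \right)} = 8 x + 1 = 1 + 8 x$)
$\left(m{\left(\frac{14}{17} \right)} + h\right) B{\left(8,8 \right)} = \left(\left(-9 + \left(\frac{14}{17}\right)^{2} - \frac{7 \cdot \frac{14}{17}}{6}\right) + 435\right) \left(1 + 8 \cdot 8\right) = \left(\left(-9 + \left(14 \cdot \frac{1}{17}\right)^{2} - \frac{7 \cdot 14 \cdot \frac{1}{17}}{6}\right) + 435\right) \left(1 + 64\right) = \left(\left(-9 + \left(\frac{14}{17}\right)^{2} - \frac{49}{51}\right) + 435\right) 65 = \left(\left(-9 + \frac{196}{289} - \frac{49}{51}\right) + 435\right) 65 = \left(- \frac{8048}{867} + 435\right) 65 = \frac{369097}{867} \cdot 65 = \frac{23991305}{867}$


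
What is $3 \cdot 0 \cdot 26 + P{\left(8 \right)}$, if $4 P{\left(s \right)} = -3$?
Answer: $- \frac{3}{4} \approx -0.75$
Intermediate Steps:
$P{\left(s \right)} = - \frac{3}{4}$ ($P{\left(s \right)} = \frac{1}{4} \left(-3\right) = - \frac{3}{4}$)
$3 \cdot 0 \cdot 26 + P{\left(8 \right)} = 3 \cdot 0 \cdot 26 - \frac{3}{4} = 0 \cdot 26 - \frac{3}{4} = 0 - \frac{3}{4} = - \frac{3}{4}$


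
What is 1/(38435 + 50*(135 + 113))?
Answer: 1/50835 ≈ 1.9671e-5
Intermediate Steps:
1/(38435 + 50*(135 + 113)) = 1/(38435 + 50*248) = 1/(38435 + 12400) = 1/50835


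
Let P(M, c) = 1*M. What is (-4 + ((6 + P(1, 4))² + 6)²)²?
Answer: 9126441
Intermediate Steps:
P(M, c) = M
(-4 + ((6 + P(1, 4))² + 6)²)² = (-4 + ((6 + 1)² + 6)²)² = (-4 + (7² + 6)²)² = (-4 + (49 + 6)²)² = (-4 + 55²)² = (-4 + 3025)² = 3021² = 9126441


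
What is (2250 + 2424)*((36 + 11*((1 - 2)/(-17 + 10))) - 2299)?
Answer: -73989420/7 ≈ -1.0570e+7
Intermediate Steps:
(2250 + 2424)*((36 + 11*((1 - 2)/(-17 + 10))) - 2299) = 4674*((36 + 11*(-1/(-7))) - 2299) = 4674*((36 + 11*(-1*(-⅐))) - 2299) = 4674*((36 + 11*(⅐)) - 2299) = 4674*((36 + 11/7) - 2299) = 4674*(263/7 - 2299) = 4674*(-15830/7) = -73989420/7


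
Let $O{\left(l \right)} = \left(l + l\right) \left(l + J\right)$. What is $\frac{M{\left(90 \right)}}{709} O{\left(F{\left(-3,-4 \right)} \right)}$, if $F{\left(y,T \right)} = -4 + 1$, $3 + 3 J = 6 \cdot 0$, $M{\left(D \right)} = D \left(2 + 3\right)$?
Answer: $\frac{10800}{709} \approx 15.233$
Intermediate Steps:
$M{\left(D \right)} = 5 D$ ($M{\left(D \right)} = D 5 = 5 D$)
$J = -1$ ($J = -1 + \frac{6 \cdot 0}{3} = -1 + \frac{1}{3} \cdot 0 = -1 + 0 = -1$)
$F{\left(y,T \right)} = -3$
$O{\left(l \right)} = 2 l \left(-1 + l\right)$ ($O{\left(l \right)} = \left(l + l\right) \left(l - 1\right) = 2 l \left(-1 + l\right)$)
$\frac{M{\left(90 \right)}}{709} O{\left(F{\left(-3,-4 \right)} \right)} = \frac{5 \cdot 90}{709} \cdot 2 \left(-3\right) \left(-1 - 3\right) = 450 \cdot \frac{1}{709} \cdot 2 \left(-3\right) \left(-4\right) = \frac{450}{709} \cdot 24 = \frac{10800}{709}$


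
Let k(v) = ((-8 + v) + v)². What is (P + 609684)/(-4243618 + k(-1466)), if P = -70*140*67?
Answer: -23458/2199991 ≈ -0.010663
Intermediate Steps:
P = -656600 (P = -9800*67 = -656600)
k(v) = (-8 + 2*v)²
(P + 609684)/(-4243618 + k(-1466)) = (-656600 + 609684)/(-4243618 + 4*(-4 - 1466)²) = -46916/(-4243618 + 4*(-1470)²) = -46916/(-4243618 + 4*2160900) = -46916/(-4243618 + 8643600) = -46916/4399982 = -46916*1/4399982 = -23458/2199991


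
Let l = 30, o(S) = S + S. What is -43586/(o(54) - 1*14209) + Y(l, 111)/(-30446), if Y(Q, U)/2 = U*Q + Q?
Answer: 616130318/214659523 ≈ 2.8703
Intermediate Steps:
o(S) = 2*S
Y(Q, U) = 2*Q + 2*Q*U (Y(Q, U) = 2*(U*Q + Q) = 2*(Q*U + Q) = 2*(Q + Q*U) = 2*Q + 2*Q*U)
-43586/(o(54) - 1*14209) + Y(l, 111)/(-30446) = -43586/(2*54 - 1*14209) + (2*30*(1 + 111))/(-30446) = -43586/(108 - 14209) + (2*30*112)*(-1/30446) = -43586/(-14101) + 6720*(-1/30446) = -43586*(-1/14101) - 3360/15223 = 43586/14101 - 3360/15223 = 616130318/214659523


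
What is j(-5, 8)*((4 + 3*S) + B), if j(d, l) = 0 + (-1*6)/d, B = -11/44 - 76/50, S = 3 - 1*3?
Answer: 669/250 ≈ 2.6760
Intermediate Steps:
S = 0 (S = 3 - 3 = 0)
B = -177/100 (B = -11*1/44 - 76*1/50 = -¼ - 38/25 = -177/100 ≈ -1.7700)
j(d, l) = -6/d (j(d, l) = 0 - 6/d = -6/d)
j(-5, 8)*((4 + 3*S) + B) = (-6/(-5))*((4 + 3*0) - 177/100) = (-6*(-⅕))*((4 + 0) - 177/100) = 6*(4 - 177/100)/5 = (6/5)*(223/100) = 669/250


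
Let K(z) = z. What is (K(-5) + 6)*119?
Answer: 119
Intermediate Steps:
(K(-5) + 6)*119 = (-5 + 6)*119 = 1*119 = 119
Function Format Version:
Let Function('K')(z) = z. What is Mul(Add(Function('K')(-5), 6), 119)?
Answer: 119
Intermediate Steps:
Mul(Add(Function('K')(-5), 6), 119) = Mul(Add(-5, 6), 119) = Mul(1, 119) = 119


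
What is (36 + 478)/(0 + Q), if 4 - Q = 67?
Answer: -514/63 ≈ -8.1587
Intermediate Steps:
Q = -63 (Q = 4 - 1*67 = 4 - 67 = -63)
(36 + 478)/(0 + Q) = (36 + 478)/(0 - 63) = 514/(-63) = 514*(-1/63) = -514/63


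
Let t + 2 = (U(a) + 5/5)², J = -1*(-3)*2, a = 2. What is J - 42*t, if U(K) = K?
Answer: -288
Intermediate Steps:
J = 6 (J = 3*2 = 6)
t = 7 (t = -2 + (2 + 5/5)² = -2 + (2 + 5*(⅕))² = -2 + (2 + 1)² = -2 + 3² = -2 + 9 = 7)
J - 42*t = 6 - 42*7 = 6 - 294 = -288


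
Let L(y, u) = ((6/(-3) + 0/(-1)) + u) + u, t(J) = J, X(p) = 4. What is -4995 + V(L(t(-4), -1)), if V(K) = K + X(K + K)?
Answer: -4995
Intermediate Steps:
L(y, u) = -2 + 2*u (L(y, u) = ((6*(-1/3) + 0*(-1)) + u) + u = ((-2 + 0) + u) + u = (-2 + u) + u = -2 + 2*u)
V(K) = 4 + K (V(K) = K + 4 = 4 + K)
-4995 + V(L(t(-4), -1)) = -4995 + (4 + (-2 + 2*(-1))) = -4995 + (4 + (-2 - 2)) = -4995 + (4 - 4) = -4995 + 0 = -4995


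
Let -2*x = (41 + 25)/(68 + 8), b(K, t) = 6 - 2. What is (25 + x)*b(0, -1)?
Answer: 1867/19 ≈ 98.263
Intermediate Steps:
b(K, t) = 4
x = -33/76 (x = -(41 + 25)/(2*(68 + 8)) = -33/76 ≈ -0.43421)
(25 + x)*b(0, -1) = (25 - 33/76)*4 = (1867/76)*4 = 1867/19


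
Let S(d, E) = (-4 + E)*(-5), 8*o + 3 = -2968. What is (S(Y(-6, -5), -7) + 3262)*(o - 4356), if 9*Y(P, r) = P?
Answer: -125445623/8 ≈ -1.5681e+7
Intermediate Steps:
o = -2971/8 (o = -3/8 + (⅛)*(-2968) = -3/8 - 371 = -2971/8 ≈ -371.38)
Y(P, r) = P/9
S(d, E) = 20 - 5*E
(S(Y(-6, -5), -7) + 3262)*(o - 4356) = ((20 - 5*(-7)) + 3262)*(-2971/8 - 4356) = ((20 + 35) + 3262)*(-37819/8) = (55 + 3262)*(-37819/8) = 3317*(-37819/8) = -125445623/8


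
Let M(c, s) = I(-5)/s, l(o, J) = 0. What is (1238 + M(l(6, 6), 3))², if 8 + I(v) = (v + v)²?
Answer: 14485636/9 ≈ 1.6095e+6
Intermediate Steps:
I(v) = -8 + 4*v² (I(v) = -8 + (v + v)² = -8 + (2*v)² = -8 + 4*v²)
M(c, s) = 92/s (M(c, s) = (-8 + 4*(-5)²)/s = (-8 + 4*25)/s = (-8 + 100)/s = 92/s)
(1238 + M(l(6, 6), 3))² = (1238 + 92/3)² = (3806/3)² = 14485636/9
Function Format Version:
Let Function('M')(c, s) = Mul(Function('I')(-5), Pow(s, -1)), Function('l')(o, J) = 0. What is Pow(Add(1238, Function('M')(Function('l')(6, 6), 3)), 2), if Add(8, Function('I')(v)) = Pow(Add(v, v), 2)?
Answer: Rational(14485636, 9) ≈ 1.6095e+6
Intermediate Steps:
Function('I')(v) = Add(-8, Mul(4, Pow(v, 2))) (Function('I')(v) = Add(-8, Pow(Add(v, v), 2)) = Add(-8, Pow(Mul(2, v), 2)) = Add(-8, Mul(4, Pow(v, 2))))
Function('M')(c, s) = Mul(92, Pow(s, -1)) (Function('M')(c, s) = Mul(Add(-8, Mul(4, Pow(-5, 2))), Pow(s, -1)) = Mul(Add(-8, Mul(4, 25)), Pow(s, -1)) = Mul(Add(-8, 100), Pow(s, -1)) = Mul(92, Pow(s, -1)))
Pow(Add(1238, Function('M')(Function('l')(6, 6), 3)), 2) = Pow(Add(1238, Mul(92, Pow(3, -1))), 2) = Pow(Add(1238, Mul(92, Rational(1, 3))), 2) = Pow(Add(1238, Rational(92, 3)), 2) = Pow(Rational(3806, 3), 2) = Rational(14485636, 9)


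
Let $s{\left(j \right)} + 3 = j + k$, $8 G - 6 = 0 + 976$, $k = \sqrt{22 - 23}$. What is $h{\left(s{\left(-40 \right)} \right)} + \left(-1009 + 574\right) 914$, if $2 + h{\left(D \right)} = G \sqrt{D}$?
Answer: $-397592 + \frac{491 \sqrt{-43 + i}}{4} \approx -3.9758 \cdot 10^{5} + 804.98 i$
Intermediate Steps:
$k = i$ ($k = \sqrt{-1} = i \approx 1.0 i$)
$G = \frac{491}{4}$ ($G = \frac{3}{4} + \frac{0 + 976}{8} = \frac{3}{4} + \frac{1}{8} \cdot 976 = \frac{3}{4} + 122 = \frac{491}{4} \approx 122.75$)
$s{\left(j \right)} = -3 + i + j$ ($s{\left(j \right)} = -3 + \left(j + i\right) = -3 + \left(i + j\right) = -3 + i + j$)
$h{\left(D \right)} = -2 + \frac{491 \sqrt{D}}{4}$
$h{\left(s{\left(-40 \right)} \right)} + \left(-1009 + 574\right) 914 = \left(-2 + \frac{491 \sqrt{-3 + i - 40}}{4}\right) + \left(-1009 + 574\right) 914 = \left(-2 + \frac{491 \sqrt{-43 + i}}{4}\right) - 397590 = -397592 + \frac{491 \sqrt{-43 + i}}{4}$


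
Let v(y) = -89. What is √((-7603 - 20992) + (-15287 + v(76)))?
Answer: I*√43971 ≈ 209.69*I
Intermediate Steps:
√((-7603 - 20992) + (-15287 + v(76))) = √((-7603 - 20992) + (-15287 - 89)) = √(-28595 - 15376) = √(-43971) = I*√43971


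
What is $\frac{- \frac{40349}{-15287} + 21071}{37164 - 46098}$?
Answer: $- \frac{53692121}{22762343} \approx -2.3588$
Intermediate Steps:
$\frac{- \frac{40349}{-15287} + 21071}{37164 - 46098} = \frac{\left(-40349\right) \left(- \frac{1}{15287}\right) + 21071}{-8934} = \left(\frac{40349}{15287} + 21071\right) \left(- \frac{1}{8934}\right) = \frac{322152726}{15287} \left(- \frac{1}{8934}\right) = - \frac{53692121}{22762343}$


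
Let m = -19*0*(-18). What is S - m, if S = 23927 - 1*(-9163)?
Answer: 33090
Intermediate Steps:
m = 0 (m = 0*(-18) = 0)
S = 33090 (S = 23927 + 9163 = 33090)
S - m = 33090 - 1*0 = 33090 + 0 = 33090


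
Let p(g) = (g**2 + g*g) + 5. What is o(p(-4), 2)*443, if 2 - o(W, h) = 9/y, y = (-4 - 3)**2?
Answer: 39427/49 ≈ 804.63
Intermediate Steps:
y = 49 (y = (-7)**2 = 49)
p(g) = 5 + 2*g**2 (p(g) = (g**2 + g**2) + 5 = 2*g**2 + 5 = 5 + 2*g**2)
o(W, h) = 89/49 (o(W, h) = 2 - 9/49 = 89/49)
o(p(-4), 2)*443 = (89/49)*443 = 39427/49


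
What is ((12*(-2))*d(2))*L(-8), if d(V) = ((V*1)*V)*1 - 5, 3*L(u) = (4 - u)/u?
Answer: -12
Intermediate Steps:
L(u) = (4 - u)/(3*u) (L(u) = ((4 - u)/u)/3 = (4 - u)/(3*u))
d(V) = -5 + V**2 (d(V) = (V*V)*1 - 5 = V**2*1 - 5 = V**2 - 5 = -5 + V**2)
((12*(-2))*d(2))*L(-8) = ((12*(-2))*(-5 + 2**2))*((1/3)*(4 - 1*(-8))/(-8)) = (-24*(-5 + 4))*((1/3)*(-1/8)*(4 + 8)) = (-24*(-1))*((1/3)*(-1/8)*12) = 24*(-1/2) = -12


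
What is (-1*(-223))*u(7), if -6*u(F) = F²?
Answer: -10927/6 ≈ -1821.2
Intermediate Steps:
u(F) = -F²/6
(-1*(-223))*u(7) = (-1*(-223))*(-⅙*7²) = 223*(-⅙*49) = 223*(-49/6) = -10927/6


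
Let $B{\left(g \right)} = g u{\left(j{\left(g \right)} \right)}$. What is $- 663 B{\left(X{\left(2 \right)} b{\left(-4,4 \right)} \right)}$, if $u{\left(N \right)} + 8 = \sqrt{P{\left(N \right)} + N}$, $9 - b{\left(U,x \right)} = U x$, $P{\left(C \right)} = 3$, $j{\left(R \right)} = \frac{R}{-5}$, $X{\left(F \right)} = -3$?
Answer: $-397800 + 149175 \sqrt{2} \approx -1.8683 \cdot 10^{5}$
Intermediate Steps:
$j{\left(R \right)} = - \frac{R}{5}$ ($j{\left(R \right)} = R \left(- \frac{1}{5}\right) = - \frac{R}{5}$)
$b{\left(U,x \right)} = 9 - U x$
$u{\left(N \right)} = -8 + \sqrt{3 + N}$
$B{\left(g \right)} = g \left(-8 + \sqrt{3 - \frac{g}{5}}\right)$
$- 663 B{\left(X{\left(2 \right)} b{\left(-4,4 \right)} \right)} = - 663 \frac{- 3 \left(9 - \left(-4\right) 4\right) \left(-40 + \sqrt{75 - 5 \left(- 3 \left(9 - \left(-4\right) 4\right)\right)}\right)}{5} = - 663 \frac{- 3 \left(9 + 16\right) \left(-40 + \sqrt{75 - 5 \left(- 3 \left(9 + 16\right)\right)}\right)}{5} = - 663 \frac{\left(-3\right) 25 \left(-40 + \sqrt{75 - 5 \left(\left(-3\right) 25\right)}\right)}{5} = - 663 \cdot \frac{1}{5} \left(-75\right) \left(-40 + \sqrt{75 - -375}\right) = - 663 \cdot \frac{1}{5} \left(-75\right) \left(-40 + \sqrt{75 + 375}\right) = - 663 \cdot \frac{1}{5} \left(-75\right) \left(-40 + \sqrt{450}\right) = - 663 \cdot \frac{1}{5} \left(-75\right) \left(-40 + 15 \sqrt{2}\right) = - 663 \left(600 - 225 \sqrt{2}\right) = -397800 + 149175 \sqrt{2}$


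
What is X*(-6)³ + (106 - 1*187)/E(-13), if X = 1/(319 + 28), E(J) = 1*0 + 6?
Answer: -9801/694 ≈ -14.122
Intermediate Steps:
E(J) = 6 (E(J) = 0 + 6 = 6)
X = 1/347 ≈ 0.0028818
X*(-6)³ + (106 - 1*187)/E(-13) = (1/347)*(-6)³ + (106 - 1*187)/6 = (1/347)*(-216) + (106 - 187)*(⅙) = -216/347 - 81*⅙ = -216/347 - 27/2 = -9801/694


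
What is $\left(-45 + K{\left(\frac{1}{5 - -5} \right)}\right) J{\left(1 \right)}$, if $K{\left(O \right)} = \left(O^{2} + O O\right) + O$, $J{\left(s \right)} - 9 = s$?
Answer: $- \frac{2244}{5} \approx -448.8$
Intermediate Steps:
$J{\left(s \right)} = 9 + s$
$K{\left(O \right)} = O + 2 O^{2}$ ($K{\left(O \right)} = \left(O^{2} + O^{2}\right) + O = 2 O^{2} + O = O + 2 O^{2}$)
$\left(-45 + K{\left(\frac{1}{5 - -5} \right)}\right) J{\left(1 \right)} = \left(-45 + \frac{1 + \frac{2}{5 - -5}}{5 - -5}\right) \left(9 + 1\right) = \left(-45 + \frac{1 + \frac{2}{5 + 5}}{5 + 5}\right) 10 = \left(-45 + \frac{1 + \frac{2}{10}}{10}\right) 10 = \left(-45 + \frac{1 + 2 \cdot \frac{1}{10}}{10}\right) 10 = \left(-45 + \frac{1 + \frac{1}{5}}{10}\right) 10 = \left(-45 + \frac{1}{10} \cdot \frac{6}{5}\right) 10 = \left(-45 + \frac{3}{25}\right) 10 = \left(- \frac{1122}{25}\right) 10 = - \frac{2244}{5}$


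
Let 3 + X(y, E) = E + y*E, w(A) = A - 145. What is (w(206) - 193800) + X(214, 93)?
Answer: -173747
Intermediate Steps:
w(A) = -145 + A
X(y, E) = -3 + E + E*y (X(y, E) = -3 + (E + y*E) = -3 + (E + E*y) = -3 + E + E*y)
(w(206) - 193800) + X(214, 93) = ((-145 + 206) - 193800) + (-3 + 93 + 93*214) = (61 - 193800) + (-3 + 93 + 19902) = -193739 + 19992 = -173747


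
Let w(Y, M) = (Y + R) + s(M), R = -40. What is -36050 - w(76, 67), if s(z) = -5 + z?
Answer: -36148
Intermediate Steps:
w(Y, M) = -45 + M + Y (w(Y, M) = (Y - 40) + (-5 + M) = (-40 + Y) + (-5 + M) = -45 + M + Y)
-36050 - w(76, 67) = -36050 - (-45 + 67 + 76) = -36050 - 1*98 = -36050 - 98 = -36148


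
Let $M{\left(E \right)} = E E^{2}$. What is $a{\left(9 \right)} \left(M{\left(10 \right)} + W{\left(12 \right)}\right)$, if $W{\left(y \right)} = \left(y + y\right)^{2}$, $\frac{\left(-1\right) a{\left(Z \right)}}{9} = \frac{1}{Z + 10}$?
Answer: $- \frac{14184}{19} \approx -746.53$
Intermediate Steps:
$a{\left(Z \right)} = - \frac{9}{10 + Z}$ ($a{\left(Z \right)} = - \frac{9}{Z + 10} = - \frac{9}{10 + Z}$)
$M{\left(E \right)} = E^{3}$
$W{\left(y \right)} = 4 y^{2}$ ($W{\left(y \right)} = \left(2 y\right)^{2} = 4 y^{2}$)
$a{\left(9 \right)} \left(M{\left(10 \right)} + W{\left(12 \right)}\right) = - \frac{9}{10 + 9} \left(10^{3} + 4 \cdot 12^{2}\right) = - \frac{9}{19} \left(1000 + 4 \cdot 144\right) = \left(-9\right) \frac{1}{19} \left(1000 + 576\right) = \left(- \frac{9}{19}\right) 1576 = - \frac{14184}{19}$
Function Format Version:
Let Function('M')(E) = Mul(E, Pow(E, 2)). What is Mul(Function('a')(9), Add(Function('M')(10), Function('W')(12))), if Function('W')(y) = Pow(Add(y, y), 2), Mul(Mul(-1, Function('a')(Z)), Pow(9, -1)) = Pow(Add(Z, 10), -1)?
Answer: Rational(-14184, 19) ≈ -746.53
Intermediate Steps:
Function('a')(Z) = Mul(-9, Pow(Add(10, Z), -1)) (Function('a')(Z) = Mul(-9, Pow(Add(Z, 10), -1)) = Mul(-9, Pow(Add(10, Z), -1)))
Function('M')(E) = Pow(E, 3)
Function('W')(y) = Mul(4, Pow(y, 2)) (Function('W')(y) = Pow(Mul(2, y), 2) = Mul(4, Pow(y, 2)))
Mul(Function('a')(9), Add(Function('M')(10), Function('W')(12))) = Mul(Mul(-9, Pow(Add(10, 9), -1)), Add(Pow(10, 3), Mul(4, Pow(12, 2)))) = Mul(Mul(-9, Pow(19, -1)), Add(1000, Mul(4, 144))) = Mul(Mul(-9, Rational(1, 19)), Add(1000, 576)) = Mul(Rational(-9, 19), 1576) = Rational(-14184, 19)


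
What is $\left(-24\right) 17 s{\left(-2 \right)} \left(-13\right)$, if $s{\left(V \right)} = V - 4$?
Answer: $-31824$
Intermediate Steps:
$s{\left(V \right)} = -4 + V$
$\left(-24\right) 17 s{\left(-2 \right)} \left(-13\right) = \left(-24\right) 17 \left(-4 - 2\right) \left(-13\right) = - 408 \left(\left(-6\right) \left(-13\right)\right) = \left(-408\right) 78 = -31824$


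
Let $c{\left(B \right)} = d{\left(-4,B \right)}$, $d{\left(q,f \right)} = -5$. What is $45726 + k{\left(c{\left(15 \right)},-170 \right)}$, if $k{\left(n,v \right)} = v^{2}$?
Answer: $74626$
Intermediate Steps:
$c{\left(B \right)} = -5$
$45726 + k{\left(c{\left(15 \right)},-170 \right)} = 45726 + \left(-170\right)^{2} = 45726 + 28900 = 74626$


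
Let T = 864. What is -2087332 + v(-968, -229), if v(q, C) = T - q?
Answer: -2085500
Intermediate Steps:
v(q, C) = 864 - q
-2087332 + v(-968, -229) = -2087332 + (864 - 1*(-968)) = -2087332 + (864 + 968) = -2087332 + 1832 = -2085500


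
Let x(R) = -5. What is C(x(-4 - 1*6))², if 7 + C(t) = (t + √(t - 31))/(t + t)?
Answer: 4189/100 + 39*I/5 ≈ 41.89 + 7.8*I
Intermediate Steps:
C(t) = -7 + (t + √(-31 + t))/(2*t) (C(t) = -7 + (t + √(t - 31))/(t + t) = -7 + (t + √(-31 + t))/((2*t)) = -7 + (t + √(-31 + t))*(1/(2*t)) = -7 + (t + √(-31 + t))/(2*t))
C(x(-4 - 1*6))² = ((½)*(√(-31 - 5) - 13*(-5))/(-5))² = ((½)*(-⅕)*(√(-36) + 65))² = ((½)*(-⅕)*(6*I + 65))² = ((½)*(-⅕)*(65 + 6*I))² = (-13/2 - 3*I/5)²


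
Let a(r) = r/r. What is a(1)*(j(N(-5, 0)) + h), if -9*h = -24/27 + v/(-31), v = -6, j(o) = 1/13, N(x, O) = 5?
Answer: 5033/32643 ≈ 0.15418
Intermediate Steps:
j(o) = 1/13
h = 194/2511 (h = -(-24/27 - 6/(-31))/9 = -(-24*1/27 - 6*(-1/31))/9 = -(-8/9 + 6/31)/9 = -⅑*(-194/279) = 194/2511 ≈ 0.077260)
a(r) = 1
a(1)*(j(N(-5, 0)) + h) = 1*(1/13 + 194/2511) = 1*(5033/32643) = 5033/32643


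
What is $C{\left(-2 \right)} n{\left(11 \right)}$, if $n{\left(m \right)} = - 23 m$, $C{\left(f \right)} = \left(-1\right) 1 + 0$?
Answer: $253$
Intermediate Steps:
$C{\left(f \right)} = -1$ ($C{\left(f \right)} = -1 + 0 = -1$)
$C{\left(-2 \right)} n{\left(11 \right)} = - \left(-23\right) 11 = \left(-1\right) \left(-253\right) = 253$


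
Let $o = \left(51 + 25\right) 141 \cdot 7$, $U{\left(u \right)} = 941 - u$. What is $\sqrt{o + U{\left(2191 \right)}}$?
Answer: $\sqrt{73762} \approx 271.59$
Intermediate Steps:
$o = 75012$ ($o = 76 \cdot 141 \cdot 7 = 10716 \cdot 7 = 75012$)
$\sqrt{o + U{\left(2191 \right)}} = \sqrt{75012 + \left(941 - 2191\right)} = \sqrt{75012 - 1250} = \sqrt{73762}$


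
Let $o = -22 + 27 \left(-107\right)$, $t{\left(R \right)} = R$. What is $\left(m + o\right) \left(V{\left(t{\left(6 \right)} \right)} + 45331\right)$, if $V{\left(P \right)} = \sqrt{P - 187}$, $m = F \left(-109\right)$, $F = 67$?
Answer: $-463010834 - 10214 i \sqrt{181} \approx -4.6301 \cdot 10^{8} - 1.3742 \cdot 10^{5} i$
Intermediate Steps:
$m = -7303$ ($m = 67 \left(-109\right) = -7303$)
$o = -2911$ ($o = -22 - 2889 = -2911$)
$V{\left(P \right)} = \sqrt{-187 + P}$
$\left(m + o\right) \left(V{\left(t{\left(6 \right)} \right)} + 45331\right) = \left(-7303 - 2911\right) \left(\sqrt{-187 + 6} + 45331\right) = - 10214 \left(\sqrt{-181} + 45331\right) = - 10214 \left(i \sqrt{181} + 45331\right) = - 10214 \left(45331 + i \sqrt{181}\right) = -463010834 - 10214 i \sqrt{181}$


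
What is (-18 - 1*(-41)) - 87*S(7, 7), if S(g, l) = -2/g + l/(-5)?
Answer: 5938/35 ≈ 169.66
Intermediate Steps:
S(g, l) = -2/g - l/5 (S(g, l) = -2/g + l*(-⅕) = -2/g - l/5)
(-18 - 1*(-41)) - 87*S(7, 7) = (-18 - 1*(-41)) - 87*(-2/7 - ⅕*7) = (-18 + 41) - 87*(-2*⅐ - 7/5) = 23 - 87*(-2/7 - 7/5) = 23 - 87*(-59/35) = 23 + 5133/35 = 5938/35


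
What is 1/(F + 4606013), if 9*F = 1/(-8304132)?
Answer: 74737188/344240459511443 ≈ 2.1711e-7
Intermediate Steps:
F = -1/74737188 (F = (1/9)/(-8304132) = (1/9)*(-1/8304132) = -1/74737188 ≈ -1.3380e-8)
1/(F + 4606013) = 1/(-1/74737188 + 4606013) = 1/(344240459511443/74737188) = 74737188/344240459511443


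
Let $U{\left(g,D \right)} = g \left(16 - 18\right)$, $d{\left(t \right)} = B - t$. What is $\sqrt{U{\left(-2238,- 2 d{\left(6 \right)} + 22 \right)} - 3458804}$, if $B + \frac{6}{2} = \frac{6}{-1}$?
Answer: $2 i \sqrt{863582} \approx 1858.6 i$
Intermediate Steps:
$B = -9$ ($B = -3 + \frac{6}{-1} = -3 + 6 \left(-1\right) = -3 - 6 = -9$)
$d{\left(t \right)} = -9 - t$
$U{\left(g,D \right)} = - 2 g$ ($U{\left(g,D \right)} = g \left(-2\right) = - 2 g$)
$\sqrt{U{\left(-2238,- 2 d{\left(6 \right)} + 22 \right)} - 3458804} = \sqrt{\left(-2\right) \left(-2238\right) - 3458804} = \sqrt{4476 - 3458804} = \sqrt{-3454328} = 2 i \sqrt{863582}$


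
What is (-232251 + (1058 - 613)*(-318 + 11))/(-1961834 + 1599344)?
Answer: 184433/181245 ≈ 1.0176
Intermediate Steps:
(-232251 + (1058 - 613)*(-318 + 11))/(-1961834 + 1599344) = (-232251 + 445*(-307))/(-362490) = (-232251 - 136615)*(-1/362490) = -368866*(-1/362490) = 184433/181245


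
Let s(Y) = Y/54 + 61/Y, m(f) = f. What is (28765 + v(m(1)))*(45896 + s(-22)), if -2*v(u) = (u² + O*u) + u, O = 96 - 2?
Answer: 782835040195/594 ≈ 1.3179e+9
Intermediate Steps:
O = 94
v(u) = -95*u/2 - u²/2 (v(u) = -((u² + 94*u) + u)/2 = -(u² + 95*u)/2 = -95*u/2 - u²/2)
s(Y) = 61/Y + Y/54 (s(Y) = Y*(1/54) + 61/Y = Y/54 + 61/Y = 61/Y + Y/54)
(28765 + v(m(1)))*(45896 + s(-22)) = (28765 - ½*1*(95 + 1))*(45896 + (61/(-22) + (1/54)*(-22))) = (28765 - ½*1*96)*(45896 + (61*(-1/22) - 11/27)) = (28765 - 48)*(45896 + (-61/22 - 11/27)) = 28717*(45896 - 1889/594) = 28717*(27260335/594) = 782835040195/594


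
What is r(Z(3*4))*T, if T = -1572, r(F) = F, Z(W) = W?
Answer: -18864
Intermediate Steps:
r(Z(3*4))*T = (3*4)*(-1572) = 12*(-1572) = -18864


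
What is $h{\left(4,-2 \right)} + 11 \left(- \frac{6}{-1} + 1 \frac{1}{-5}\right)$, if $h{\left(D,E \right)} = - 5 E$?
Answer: $\frac{369}{5} \approx 73.8$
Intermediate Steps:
$h{\left(4,-2 \right)} + 11 \left(- \frac{6}{-1} + 1 \frac{1}{-5}\right) = \left(-5\right) \left(-2\right) + 11 \left(- \frac{6}{-1} + 1 \frac{1}{-5}\right) = 10 + 11 \left(\left(-6\right) \left(-1\right) + 1 \left(- \frac{1}{5}\right)\right) = 10 + 11 \left(6 - \frac{1}{5}\right) = 10 + 11 \cdot \frac{29}{5} = 10 + \frac{319}{5} = \frac{369}{5}$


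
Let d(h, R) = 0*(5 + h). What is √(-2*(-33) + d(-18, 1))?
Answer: √66 ≈ 8.1240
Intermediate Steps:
d(h, R) = 0
√(-2*(-33) + d(-18, 1)) = √(-2*(-33) + 0) = √(66 + 0) = √66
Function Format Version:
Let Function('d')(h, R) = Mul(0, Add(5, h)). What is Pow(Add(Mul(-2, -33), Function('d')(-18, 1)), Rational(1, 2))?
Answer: Pow(66, Rational(1, 2)) ≈ 8.1240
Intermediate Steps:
Function('d')(h, R) = 0
Pow(Add(Mul(-2, -33), Function('d')(-18, 1)), Rational(1, 2)) = Pow(Add(Mul(-2, -33), 0), Rational(1, 2)) = Pow(Add(66, 0), Rational(1, 2)) = Pow(66, Rational(1, 2))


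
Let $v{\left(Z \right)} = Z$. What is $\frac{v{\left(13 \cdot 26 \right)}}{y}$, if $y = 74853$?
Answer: $\frac{338}{74853} \approx 0.0045155$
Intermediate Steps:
$\frac{v{\left(13 \cdot 26 \right)}}{y} = \frac{13 \cdot 26}{74853} = 338 \cdot \frac{1}{74853} = \frac{338}{74853}$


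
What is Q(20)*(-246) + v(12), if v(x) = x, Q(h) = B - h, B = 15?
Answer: 1242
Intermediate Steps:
Q(h) = 15 - h
Q(20)*(-246) + v(12) = (15 - 1*20)*(-246) + 12 = (15 - 20)*(-246) + 12 = -5*(-246) + 12 = 1230 + 12 = 1242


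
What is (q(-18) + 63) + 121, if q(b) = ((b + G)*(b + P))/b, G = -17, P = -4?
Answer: 1271/9 ≈ 141.22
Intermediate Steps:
q(b) = (-17 + b)*(-4 + b)/b (q(b) = ((b - 17)*(b - 4))/b = ((-17 + b)*(-4 + b))/b = (-17 + b)*(-4 + b)/b)
(q(-18) + 63) + 121 = ((-21 - 18 + 68/(-18)) + 63) + 121 = ((-21 - 18 + 68*(-1/18)) + 63) + 121 = ((-21 - 18 - 34/9) + 63) + 121 = (-385/9 + 63) + 121 = 182/9 + 121 = 1271/9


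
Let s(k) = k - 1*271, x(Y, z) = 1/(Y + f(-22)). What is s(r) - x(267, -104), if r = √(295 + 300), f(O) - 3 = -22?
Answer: -67209/248 + √595 ≈ -246.61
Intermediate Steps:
f(O) = -19 (f(O) = 3 - 22 = -19)
x(Y, z) = 1/(-19 + Y) (x(Y, z) = 1/(Y - 19) = 1/(-19 + Y))
r = √595 ≈ 24.393
s(k) = -271 + k (s(k) = k - 271 = -271 + k)
s(r) - x(267, -104) = (-271 + √595) - 1/(-19 + 267) = (-271 + √595) - 1/248 = -67209/248 + √595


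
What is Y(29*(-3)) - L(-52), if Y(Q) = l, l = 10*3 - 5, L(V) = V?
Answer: 77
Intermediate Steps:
l = 25 (l = 30 - 5 = 25)
Y(Q) = 25
Y(29*(-3)) - L(-52) = 25 - 1*(-52) = 25 + 52 = 77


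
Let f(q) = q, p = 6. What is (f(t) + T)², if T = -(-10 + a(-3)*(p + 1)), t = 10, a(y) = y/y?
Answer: 169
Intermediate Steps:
a(y) = 1
T = 3 (T = -(-10 + 1*(6 + 1)) = -(-10 + 1*7) = -(-10 + 7) = -1*(-3) = 3)
(f(t) + T)² = (10 + 3)² = 13² = 169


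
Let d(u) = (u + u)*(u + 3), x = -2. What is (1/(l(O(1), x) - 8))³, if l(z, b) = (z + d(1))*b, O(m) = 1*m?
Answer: -1/17576 ≈ -5.6896e-5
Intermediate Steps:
O(m) = m
d(u) = 2*u*(3 + u) (d(u) = (2*u)*(3 + u) = 2*u*(3 + u))
l(z, b) = b*(8 + z) (l(z, b) = (z + 2*1*(3 + 1))*b = (z + 2*1*4)*b = (z + 8)*b = (8 + z)*b = b*(8 + z))
(1/(l(O(1), x) - 8))³ = (1/(-2*(8 + 1) - 8))³ = (1/(-2*9 - 8))³ = (1/(-18 - 8))³ = (1/(-26))³ = (-1/26)³ = -1/17576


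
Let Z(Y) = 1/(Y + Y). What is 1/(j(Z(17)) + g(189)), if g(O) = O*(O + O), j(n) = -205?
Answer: 1/71237 ≈ 1.4038e-5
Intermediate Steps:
Z(Y) = 1/(2*Y)
g(O) = 2*O**2 (g(O) = O*(2*O) = 2*O**2)
1/(j(Z(17)) + g(189)) = 1/(-205 + 2*189**2) = 1/(-205 + 2*35721) = 1/(-205 + 71442) = 1/71237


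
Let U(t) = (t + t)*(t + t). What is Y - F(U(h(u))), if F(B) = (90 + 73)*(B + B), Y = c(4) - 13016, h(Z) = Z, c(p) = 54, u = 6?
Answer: -59906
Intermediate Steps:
U(t) = 4*t² (U(t) = (2*t)*(2*t) = 4*t²)
Y = -12962 (Y = 54 - 13016 = -12962)
F(B) = 326*B (F(B) = 163*(2*B) = 326*B)
Y - F(U(h(u))) = -12962 - 326*4*6² = -12962 - 326*4*36 = -12962 - 326*144 = -12962 - 1*46944 = -12962 - 46944 = -59906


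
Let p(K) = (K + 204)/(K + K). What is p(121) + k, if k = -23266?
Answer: -5630047/242 ≈ -23265.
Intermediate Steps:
p(K) = (204 + K)/(2*K) (p(K) = (204 + K)/((2*K)) = (204 + K)*(1/(2*K)) = (204 + K)/(2*K))
p(121) + k = (1/2)*(204 + 121)/121 - 23266 = (1/2)*(1/121)*325 - 23266 = 325/242 - 23266 = -5630047/242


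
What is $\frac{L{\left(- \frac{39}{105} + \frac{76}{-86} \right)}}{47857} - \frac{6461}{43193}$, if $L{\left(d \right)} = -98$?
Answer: $- \frac{313436991}{2067087401} \approx -0.15163$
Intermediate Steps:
$\frac{L{\left(- \frac{39}{105} + \frac{76}{-86} \right)}}{47857} - \frac{6461}{43193} = - \frac{98}{47857} - \frac{6461}{43193} = - \frac{313436991}{2067087401}$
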